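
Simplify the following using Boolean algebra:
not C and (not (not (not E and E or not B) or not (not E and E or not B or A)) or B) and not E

not C and not E

not C and (not (not (not E and E or not B) or not (not E and E or not B or A)) or B) and not E
= not C and ((not E and E or not B) and (not E and E or not B or A) or B) and not E   (De Morgan)
= not C and (not E and E or not B or B) and not E   (absorption)
= not C and (not B or B) and not E   (complement / identity)
= not C and not E   (complement / identity)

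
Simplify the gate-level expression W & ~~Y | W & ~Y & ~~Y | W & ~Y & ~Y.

W & ~~Y | W & ~Y & ~~Y | W & ~Y & ~Y
= W & ~~Y | W & ~Y & Y | W & ~Y & ~Y   — double negation
= W & Y | W & ~Y & Y | W & ~Y & ~Y   — double negation
= W & Y | W & ~Y   — distribution
= W   — distribution

W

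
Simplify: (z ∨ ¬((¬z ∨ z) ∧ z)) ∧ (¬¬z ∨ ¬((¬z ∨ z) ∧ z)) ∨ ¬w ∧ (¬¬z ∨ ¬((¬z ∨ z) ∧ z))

True

(z ∨ ¬((¬z ∨ z) ∧ z)) ∧ (¬¬z ∨ ¬((¬z ∨ z) ∧ z)) ∨ ¬w ∧ (¬¬z ∨ ¬((¬z ∨ z) ∧ z))
= (z ∨ ¬((¬z ∨ z) ∧ z) ∨ ¬w) ∧ (¬¬z ∨ ¬((¬z ∨ z) ∧ z))
= (z ∨ ¬((¬z ∨ z) ∧ z) ∨ ¬w) ∧ (z ∨ ¬((¬z ∨ z) ∧ z))
= z ∨ ¬((¬z ∨ z) ∧ z)
= z ∨ ¬z
= True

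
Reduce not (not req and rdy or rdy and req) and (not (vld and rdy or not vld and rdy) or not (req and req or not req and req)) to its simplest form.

not (not req and rdy or rdy and req) and (not (vld and rdy or not vld and rdy) or not (req and req or not req and req))
= not (not req and rdy or rdy and req) and (not rdy or not (req and req or not req and req))   (distribution)
= not (not req and rdy or rdy and req) and (not rdy or not req)   (distribution)
= not rdy and (not rdy or not req)   (distribution)
= not rdy   (absorption)

not rdy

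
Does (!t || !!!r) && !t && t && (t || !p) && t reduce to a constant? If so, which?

(!t || !!!r) && !t && t && (t || !p) && t
= (!t || !!!r) && !t && t && t   — absorption
= (!t || !r) && !t && t && t   — double negation
= !t && t && t   — absorption
= !t && t   — idempotence
= false   — complement

yes, False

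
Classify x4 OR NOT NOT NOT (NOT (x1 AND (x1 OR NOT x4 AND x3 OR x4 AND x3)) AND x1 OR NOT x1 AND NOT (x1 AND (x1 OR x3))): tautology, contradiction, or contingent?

x4 OR NOT NOT NOT (NOT (x1 AND (x1 OR NOT x4 AND x3 OR x4 AND x3)) AND x1 OR NOT x1 AND NOT (x1 AND (x1 OR x3)))
= x4 OR NOT NOT NOT (NOT (x1 AND (x1 OR x3)) AND x1 OR NOT x1 AND NOT (x1 AND (x1 OR x3)))   [distribution]
= x4 OR NOT NOT NOT NOT (x1 AND (x1 OR x3))   [distribution]
= x4 OR NOT NOT NOT NOT x1   [absorption]
= x4 OR NOT NOT x1   [double negation]
= x4 OR x1   [double negation]
This depends on x1, x4, so it is not a constant.

contingent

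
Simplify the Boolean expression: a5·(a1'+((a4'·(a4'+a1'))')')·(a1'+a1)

a5·(a1'+((a4'·(a4'+a1'))')')·(a1'+a1)
= a5·(a1'+((a4')')')·(a1'+a1)
= a5·(a1'+((a4')')')
= a5·(a1'+a4')

a5·(a1'+a4')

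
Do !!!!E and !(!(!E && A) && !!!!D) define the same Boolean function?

E1: !!!!E
    = !!E   — double negation
    = E   — double negation
E2: !(!(!E && A) && !!!!D)
    = !E && A || !!!D   — De Morgan
    = !E && A || !D   — double negation
These differ: at A=0, D=0, E=0, E1 = 0 but E2 = 1.

No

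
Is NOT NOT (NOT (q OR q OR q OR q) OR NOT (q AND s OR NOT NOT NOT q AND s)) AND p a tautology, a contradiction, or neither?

neither

NOT NOT (NOT (q OR q OR q OR q) OR NOT (q AND s OR NOT NOT NOT q AND s)) AND p
= NOT NOT (NOT (q OR q OR q OR q) OR NOT (q AND s OR NOT q AND s)) AND p   [double negation]
= NOT NOT (NOT (q OR q) OR NOT (q AND s OR NOT q AND s)) AND p   [idempotence]
= (NOT (q OR q) OR NOT (q AND s OR NOT q AND s)) AND p   [double negation]
= (NOT (q OR q) OR NOT s) AND p   [distribution]
= (NOT q OR NOT s) AND p   [idempotence]
This depends on p, q, s, so it is not a constant.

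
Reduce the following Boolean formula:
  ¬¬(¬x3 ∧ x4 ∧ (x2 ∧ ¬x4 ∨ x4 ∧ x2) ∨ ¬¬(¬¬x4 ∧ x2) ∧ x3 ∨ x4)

¬¬(¬x3 ∧ x4 ∧ (x2 ∧ ¬x4 ∨ x4 ∧ x2) ∨ ¬¬(¬¬x4 ∧ x2) ∧ x3 ∨ x4)
= ¬¬(¬x3 ∧ x4 ∧ (x2 ∧ ¬x4 ∨ x4 ∧ x2) ∨ ¬¬x4 ∧ x2 ∧ x3 ∨ x4)   — double negation
= ¬¬(¬x3 ∧ x4 ∧ (x2 ∧ ¬x4 ∨ x4 ∧ x2) ∨ x4 ∧ x2 ∧ x3 ∨ x4)   — double negation
= ¬x3 ∧ x4 ∧ (x2 ∧ ¬x4 ∨ x4 ∧ x2) ∨ x4 ∧ x2 ∧ x3 ∨ x4   — double negation
= ¬x3 ∧ x4 ∧ x2 ∨ x4 ∧ x2 ∧ x3 ∨ x4   — distribution
= x4 ∧ x2 ∨ x4   — distribution
= x4   — absorption

x4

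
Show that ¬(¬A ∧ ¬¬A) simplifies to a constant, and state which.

True

¬(¬A ∧ ¬¬A)
= A ∨ ¬A   [De Morgan]
= True   [complement]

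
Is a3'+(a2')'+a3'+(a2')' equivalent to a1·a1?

E1: a3'+(a2')'+a3'+(a2')'
    = a3'+(a2')'   (idempotence)
    = a3'+a2   (double negation)
E2: a1·a1
    = a1   (idempotence)
These differ: at a1=0, a2=0, a3=0, E1 = 1 but E2 = 0.

No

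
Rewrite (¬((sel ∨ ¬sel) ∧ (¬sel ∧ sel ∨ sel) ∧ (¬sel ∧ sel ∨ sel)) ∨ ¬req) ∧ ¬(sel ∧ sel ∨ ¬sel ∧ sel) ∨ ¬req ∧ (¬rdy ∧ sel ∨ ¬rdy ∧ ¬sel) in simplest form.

¬sel ∨ ¬req ∧ ¬rdy

(¬((sel ∨ ¬sel) ∧ (¬sel ∧ sel ∨ sel) ∧ (¬sel ∧ sel ∨ sel)) ∨ ¬req) ∧ ¬(sel ∧ sel ∨ ¬sel ∧ sel) ∨ ¬req ∧ (¬rdy ∧ sel ∨ ¬rdy ∧ ¬sel)
= (¬((¬sel ∧ sel ∨ sel) ∧ (¬sel ∧ sel ∨ sel)) ∨ ¬req) ∧ ¬(sel ∧ sel ∨ ¬sel ∧ sel) ∨ ¬req ∧ (¬rdy ∧ sel ∨ ¬rdy ∧ ¬sel)   — complement / identity
= (¬(sel ∧ sel ∨ ¬sel ∧ sel) ∨ ¬req) ∧ ¬(sel ∧ sel ∨ ¬sel ∧ sel) ∨ ¬req ∧ (¬rdy ∧ sel ∨ ¬rdy ∧ ¬sel)   — distribution
= ¬(sel ∧ sel ∨ ¬sel ∧ sel) ∨ ¬req ∧ (¬rdy ∧ sel ∨ ¬rdy ∧ ¬sel)   — absorption
= ¬sel ∨ ¬req ∧ (¬rdy ∧ sel ∨ ¬rdy ∧ ¬sel)   — distribution
= ¬sel ∨ ¬req ∧ ¬rdy   — distribution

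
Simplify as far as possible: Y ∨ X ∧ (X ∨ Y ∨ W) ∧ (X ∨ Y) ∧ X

Y ∨ X

Y ∨ X ∧ (X ∨ Y ∨ W) ∧ (X ∨ Y) ∧ X
= Y ∨ X ∧ (X ∨ Y) ∧ X   [absorption]
= Y ∨ X ∧ X   [absorption]
= Y ∨ X   [idempotence]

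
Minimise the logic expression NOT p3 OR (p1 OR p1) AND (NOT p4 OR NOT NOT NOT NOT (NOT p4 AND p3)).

NOT p3 OR p1 AND NOT p4

NOT p3 OR (p1 OR p1) AND (NOT p4 OR NOT NOT NOT NOT (NOT p4 AND p3))
= NOT p3 OR (p1 OR p1) AND (NOT p4 OR NOT NOT (NOT p4 AND p3))   [double negation]
= NOT p3 OR (p1 OR p1) AND (NOT p4 OR NOT p4 AND p3)   [double negation]
= NOT p3 OR (p1 OR p1) AND NOT p4   [absorption]
= NOT p3 OR p1 AND NOT p4   [idempotence]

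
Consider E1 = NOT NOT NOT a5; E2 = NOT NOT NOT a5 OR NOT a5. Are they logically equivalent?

Yes

E1: NOT NOT NOT a5
    = NOT a5   — double negation
E2: NOT NOT NOT a5 OR NOT a5
    = NOT a5 OR NOT a5   — double negation
    = NOT a5   — idempotence
Both reduce to NOT a5, so they are equivalent.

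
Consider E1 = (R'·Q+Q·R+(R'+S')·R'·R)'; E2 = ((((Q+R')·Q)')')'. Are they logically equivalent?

Yes

E1: (R'·Q+Q·R+(R'+S')·R'·R)'
    = (Q+(R'+S')·R'·R)'   [distribution]
    = (Q+R'·R)'   [absorption]
    = Q'   [complement / identity]
E2: ((((Q+R')·Q)')')'
    = ((Q+R')·Q)'   [double negation]
    = Q'   [absorption]
Both reduce to Q', so they are equivalent.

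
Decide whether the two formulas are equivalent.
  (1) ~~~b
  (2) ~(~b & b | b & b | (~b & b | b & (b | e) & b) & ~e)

E1: ~~~b
    = ~b   (double negation)
E2: ~(~b & b | b & b | (~b & b | b & (b | e) & b) & ~e)
    = ~(~b & b | b & b | (~b & b | b & b) & ~e)   (absorption)
    = ~(~b & b | b & b)   (absorption)
    = ~b   (distribution)
Both reduce to ~b, so they are equivalent.

Yes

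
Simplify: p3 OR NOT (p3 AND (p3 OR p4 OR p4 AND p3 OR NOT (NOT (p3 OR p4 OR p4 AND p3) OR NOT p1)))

p3 OR NOT (p3 AND (p3 OR p4 OR p4 AND p3 OR NOT (NOT (p3 OR p4 OR p4 AND p3) OR NOT p1)))
= p3 OR NOT (p3 AND (p3 OR p4 OR p4 AND p3 OR (p3 OR p4 OR p4 AND p3) AND p1))   — De Morgan
= p3 OR NOT (p3 AND (p3 OR p4 OR p4 AND p3))   — absorption
= p3 OR NOT (p3 AND (p3 OR p4))   — absorption
= p3 OR NOT p3   — absorption
= TRUE   — complement

TRUE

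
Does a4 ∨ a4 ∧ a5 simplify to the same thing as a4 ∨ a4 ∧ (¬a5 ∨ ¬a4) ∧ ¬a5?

E1: a4 ∨ a4 ∧ a5
    = a4   [absorption]
E2: a4 ∨ a4 ∧ (¬a5 ∨ ¬a4) ∧ ¬a5
    = a4 ∨ a4 ∧ ¬a5   [absorption]
    = a4   [absorption]
Both reduce to a4, so they are equivalent.

Yes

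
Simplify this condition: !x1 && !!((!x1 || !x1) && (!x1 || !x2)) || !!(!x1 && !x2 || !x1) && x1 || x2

!x1 && !!((!x1 || !x1) && (!x1 || !x2)) || !!(!x1 && !x2 || !x1) && x1 || x2
= !x1 && !!(!x1 && !x2 || !x1) || !!(!x1 && !x2 || !x1) && x1 || x2
= !!(!x1 && !x2 || !x1) || x2
= !x1 && !x2 || !x1 || x2
= !x1 || x2

!x1 || x2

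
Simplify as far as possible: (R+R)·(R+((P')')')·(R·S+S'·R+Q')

(R+R)·(R+((P')')')·(R·S+S'·R+Q')
= (R+R·((P')')')·(R·S+S'·R+Q')   — distribution
= (R+R·P')·(R·S+S'·R+Q')   — double negation
= (R+R·P')·(R+Q')   — distribution
= R·(R+Q')   — absorption
= R   — absorption

R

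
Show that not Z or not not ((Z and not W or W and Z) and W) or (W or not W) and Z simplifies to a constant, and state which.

True

not Z or not not ((Z and not W or W and Z) and W) or (W or not W) and Z
= not Z or not not (Z and W) or (W or not W) and Z   — distribution
= not Z or Z and W or (W or not W) and Z   — double negation
= not Z or Z and W or Z   — complement / identity
= not Z or Z   — absorption
= True   — complement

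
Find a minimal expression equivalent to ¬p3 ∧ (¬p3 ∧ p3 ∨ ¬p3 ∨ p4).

¬p3 ∧ (¬p3 ∧ p3 ∨ ¬p3 ∨ p4)
= ¬p3 ∧ (¬p3 ∨ p4)   (complement / identity)
= ¬p3   (absorption)

¬p3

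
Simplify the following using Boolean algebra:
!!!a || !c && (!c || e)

!a || !c

!!!a || !c && (!c || e)
= !a || !c && (!c || e)   — double negation
= !a || !c   — absorption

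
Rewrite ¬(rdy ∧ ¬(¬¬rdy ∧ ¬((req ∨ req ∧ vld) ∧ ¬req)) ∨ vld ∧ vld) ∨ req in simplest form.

¬(rdy ∧ ¬(¬¬rdy ∧ ¬((req ∨ req ∧ vld) ∧ ¬req)) ∨ vld ∧ vld) ∨ req
= ¬(rdy ∧ ¬(¬¬rdy ∧ ¬((req ∨ req ∧ vld) ∧ ¬req)) ∨ vld) ∨ req   (idempotence)
= ¬(rdy ∧ (¬rdy ∨ (req ∨ req ∧ vld) ∧ ¬req) ∨ vld) ∨ req   (De Morgan)
= ¬(rdy ∧ (¬rdy ∨ req ∧ ¬req) ∨ vld) ∨ req   (absorption)
= ¬(rdy ∧ ¬rdy ∨ vld) ∨ req   (complement / identity)
= ¬vld ∨ req   (complement / identity)

¬vld ∨ req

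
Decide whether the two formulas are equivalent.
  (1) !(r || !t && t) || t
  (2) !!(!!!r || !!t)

Yes

E1: !(r || !t && t) || t
    = !r || t   — complement / identity
E2: !!(!!!r || !!t)
    = !!(!r || !!t)   — double negation
    = !r || !!t   — double negation
    = !r || t   — double negation
Both reduce to !r || t, so they are equivalent.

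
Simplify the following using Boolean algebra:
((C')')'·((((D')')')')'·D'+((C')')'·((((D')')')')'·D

C'·D'

((C')')'·((((D')')')')'·D'+((C')')'·((((D')')')')'·D
= ((C')')'·((((D')')')')'   [distribution]
= ((C')')'·((D')')'   [double negation]
= C'·((D')')'   [double negation]
= C'·D'   [double negation]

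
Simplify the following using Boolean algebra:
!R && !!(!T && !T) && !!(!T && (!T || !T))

!R && !T

!R && !!(!T && !T) && !!(!T && (!T || !T))
= !R && !!(!T && !T) && !!(!T && !T)   [idempotence]
= !R && !!(!T && !T)   [idempotence]
= !R && !!!T   [idempotence]
= !R && !T   [double negation]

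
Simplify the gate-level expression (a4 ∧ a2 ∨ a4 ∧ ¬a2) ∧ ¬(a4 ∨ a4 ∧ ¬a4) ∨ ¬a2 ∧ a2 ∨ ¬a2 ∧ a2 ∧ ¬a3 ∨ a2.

a2

(a4 ∧ a2 ∨ a4 ∧ ¬a2) ∧ ¬(a4 ∨ a4 ∧ ¬a4) ∨ ¬a2 ∧ a2 ∨ ¬a2 ∧ a2 ∧ ¬a3 ∨ a2
= (a4 ∧ a2 ∨ a4 ∧ ¬a2) ∧ ¬(a4 ∨ a4 ∧ ¬a4) ∨ ¬a2 ∧ a2 ∨ a2   [absorption]
= a4 ∧ ¬(a4 ∨ a4 ∧ ¬a4) ∨ ¬a2 ∧ a2 ∨ a2   [distribution]
= a4 ∧ ¬(a4 ∨ a4 ∧ ¬a4) ∨ a2   [complement / identity]
= a4 ∧ ¬a4 ∨ a2   [complement / identity]
= a2   [complement / identity]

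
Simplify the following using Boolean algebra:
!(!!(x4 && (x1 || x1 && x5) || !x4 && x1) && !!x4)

!(!!(x4 && (x1 || x1 && x5) || !x4 && x1) && !!x4)
= !(x4 && (x1 || x1 && x5) || !x4 && x1) || !x4   [De Morgan]
= !(x4 && x1 || !x4 && x1) || !x4   [absorption]
= !x1 || !x4   [distribution]

!x1 || !x4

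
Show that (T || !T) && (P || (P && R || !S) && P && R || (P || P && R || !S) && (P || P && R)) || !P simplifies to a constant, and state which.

true

(T || !T) && (P || (P && R || !S) && P && R || (P || P && R || !S) && (P || P && R)) || !P
= (T || !T) && (P || (P && R || !S) && P && R || P || P && R) || !P   [absorption]
= (T || !T) && (P || P && R || P || P && R) || !P   [absorption]
= (T || !T) && (P || P && R) || !P   [idempotence]
= P || P && R || !P   [complement / identity]
= P || !P   [absorption]
= true   [complement]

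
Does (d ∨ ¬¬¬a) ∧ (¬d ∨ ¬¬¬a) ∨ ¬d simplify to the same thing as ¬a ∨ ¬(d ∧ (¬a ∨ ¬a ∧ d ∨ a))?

Yes

E1: (d ∨ ¬¬¬a) ∧ (¬d ∨ ¬¬¬a) ∨ ¬d
    = d ∧ ¬d ∨ ¬¬¬a ∨ ¬d   [distribution]
    = ¬¬¬a ∨ ¬d   [complement / identity]
    = ¬a ∨ ¬d   [double negation]
E2: ¬a ∨ ¬(d ∧ (¬a ∨ ¬a ∧ d ∨ a))
    = ¬a ∨ ¬(d ∧ (¬a ∨ a))   [absorption]
    = ¬a ∨ ¬d   [complement / identity]
Both reduce to ¬a ∨ ¬d, so they are equivalent.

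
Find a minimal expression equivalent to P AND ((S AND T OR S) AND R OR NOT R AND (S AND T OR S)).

P AND ((S AND T OR S) AND R OR NOT R AND (S AND T OR S))
= P AND (S AND T OR S)   — distribution
= P AND S   — absorption

P AND S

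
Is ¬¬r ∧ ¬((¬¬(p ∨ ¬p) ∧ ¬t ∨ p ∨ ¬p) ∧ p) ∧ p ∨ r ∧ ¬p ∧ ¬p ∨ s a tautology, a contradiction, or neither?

¬¬r ∧ ¬((¬¬(p ∨ ¬p) ∧ ¬t ∨ p ∨ ¬p) ∧ p) ∧ p ∨ r ∧ ¬p ∧ ¬p ∨ s
= ¬¬r ∧ ¬(((p ∨ ¬p) ∧ ¬t ∨ p ∨ ¬p) ∧ p) ∧ p ∨ r ∧ ¬p ∧ ¬p ∨ s   (double negation)
= r ∧ ¬(((p ∨ ¬p) ∧ ¬t ∨ p ∨ ¬p) ∧ p) ∧ p ∨ r ∧ ¬p ∧ ¬p ∨ s   (double negation)
= r ∧ ¬((p ∨ ¬p) ∧ p) ∧ p ∨ r ∧ ¬p ∧ ¬p ∨ s   (absorption)
= r ∧ ¬p ∧ p ∨ r ∧ ¬p ∧ ¬p ∨ s   (complement / identity)
= r ∧ ¬p ∨ s   (distribution)
This depends on p, r, s, so it is not a constant.

neither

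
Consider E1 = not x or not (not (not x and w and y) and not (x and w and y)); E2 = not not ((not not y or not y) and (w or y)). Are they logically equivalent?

No

E1: not x or not (not (not x and w and y) and not (x and w and y))
    = not x or not x and w and y or x and w and y
    = not x or w and y
E2: not not ((not not y or not y) and (w or y))
    = (not not y or not y) and (w or y)
    = (y or not y) and (w or y)
    = w or y
These differ: at w=0, x=0, y=0, E1 = 1 but E2 = 0.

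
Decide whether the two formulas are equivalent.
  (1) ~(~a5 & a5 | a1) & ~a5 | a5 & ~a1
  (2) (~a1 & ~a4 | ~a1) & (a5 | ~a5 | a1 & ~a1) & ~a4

No

E1: ~(~a5 & a5 | a1) & ~a5 | a5 & ~a1
    = ~a1 & ~a5 | a5 & ~a1   — complement / identity
    = ~a1   — distribution
E2: (~a1 & ~a4 | ~a1) & (a5 | ~a5 | a1 & ~a1) & ~a4
    = (~a1 & ~a4 | ~a1) & (a5 | ~a5) & ~a4   — complement / identity
    = (~a1 & ~a4 | ~a1) & ~a4   — complement / identity
    = ~a1 & ~a4   — absorption
These differ: at a1=0, a4=1, a5=0, E1 = 1 but E2 = 0.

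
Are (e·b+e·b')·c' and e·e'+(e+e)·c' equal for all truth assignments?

Yes

E1: (e·b+e·b')·c'
    = e·c'   — distribution
E2: e·e'+(e+e)·c'
    = e·e'+e·c'   — idempotence
    = e·c'   — complement / identity
Both reduce to e·c', so they are equivalent.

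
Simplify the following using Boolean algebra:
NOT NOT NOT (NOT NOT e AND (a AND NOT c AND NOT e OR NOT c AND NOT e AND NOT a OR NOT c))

NOT e OR c

NOT NOT NOT (NOT NOT e AND (a AND NOT c AND NOT e OR NOT c AND NOT e AND NOT a OR NOT c))
= NOT NOT NOT (NOT NOT e AND (NOT c AND NOT e OR NOT c))   — distribution
= NOT NOT NOT (NOT NOT e AND NOT c)   — absorption
= NOT NOT (NOT e OR c)   — De Morgan
= NOT e OR c   — double negation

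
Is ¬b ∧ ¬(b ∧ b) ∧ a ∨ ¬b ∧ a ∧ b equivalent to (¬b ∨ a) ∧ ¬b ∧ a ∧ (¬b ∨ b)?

Yes

E1: ¬b ∧ ¬(b ∧ b) ∧ a ∨ ¬b ∧ a ∧ b
    = ¬b ∧ ¬b ∧ a ∨ ¬b ∧ a ∧ b
    = ¬b ∧ a
E2: (¬b ∨ a) ∧ ¬b ∧ a ∧ (¬b ∨ b)
    = ¬b ∧ a ∧ (¬b ∨ b)
    = ¬b ∧ a
Both reduce to ¬b ∧ a, so they are equivalent.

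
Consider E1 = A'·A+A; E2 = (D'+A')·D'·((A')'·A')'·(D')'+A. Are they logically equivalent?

Yes

E1: A'·A+A
    = A   (complement / identity)
E2: (D'+A')·D'·((A')'·A')'·(D')'+A
    = D'·((A')'·A')'·(D')'+A   (absorption)
    = D'·(A'+A)·(D')'+A   (De Morgan)
    = D'·(A'+A)·D+A   (double negation)
    = D'·D+A   (complement / identity)
    = A   (complement / identity)
Both reduce to A, so they are equivalent.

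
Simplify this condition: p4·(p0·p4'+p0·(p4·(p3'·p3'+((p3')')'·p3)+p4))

p4·(p0·p4'+p0·(p4·(p3'·p3'+((p3')')'·p3)+p4))
= p4·(p0·p4'+p0·(p4·(p3'·p3'+p3'·p3)+p4))   (double negation)
= p4·(p0·p4'+p0·(p4·p3'+p4))   (distribution)
= p4·(p0·p4'+p0·p4)   (absorption)
= p4·p0   (distribution)

p4·p0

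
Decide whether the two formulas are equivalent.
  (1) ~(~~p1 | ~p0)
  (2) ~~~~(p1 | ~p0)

E1: ~(~~p1 | ~p0)
    = ~p1 & p0   — De Morgan
E2: ~~~~(p1 | ~p0)
    = ~~(p1 | ~p0)   — double negation
    = p1 | ~p0   — double negation
These differ: at p0=0, p1=1, E1 = 0 but E2 = 1.

No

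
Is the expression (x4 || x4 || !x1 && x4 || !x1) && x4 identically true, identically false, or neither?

neither

(x4 || x4 || !x1 && x4 || !x1) && x4
= (x4 || x4 || !x1) && x4   — absorption
= (x4 || !x1) && x4   — idempotence
= x4   — absorption
This depends on x4, so it is not a constant.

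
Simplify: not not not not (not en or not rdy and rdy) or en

True

not not not not (not en or not rdy and rdy) or en
= not not (not en or not rdy and rdy) or en   — double negation
= not not not en or en   — complement / identity
= not en or en   — double negation
= True   — complement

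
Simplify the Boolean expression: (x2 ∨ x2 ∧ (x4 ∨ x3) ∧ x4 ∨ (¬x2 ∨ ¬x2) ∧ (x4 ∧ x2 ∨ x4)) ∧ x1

(x2 ∨ x4) ∧ x1

(x2 ∨ x2 ∧ (x4 ∨ x3) ∧ x4 ∨ (¬x2 ∨ ¬x2) ∧ (x4 ∧ x2 ∨ x4)) ∧ x1
= (x2 ∨ x2 ∧ (x4 ∨ x3) ∧ x4 ∨ (¬x2 ∨ ¬x2) ∧ x4) ∧ x1   — absorption
= (x2 ∨ x2 ∧ (x4 ∨ x3) ∧ x4 ∨ ¬x2 ∧ x4) ∧ x1   — idempotence
= (x2 ∨ x2 ∧ x4 ∨ ¬x2 ∧ x4) ∧ x1   — absorption
= (x2 ∨ x4) ∧ x1   — distribution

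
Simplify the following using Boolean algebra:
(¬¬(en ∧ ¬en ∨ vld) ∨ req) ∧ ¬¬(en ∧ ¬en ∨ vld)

vld

(¬¬(en ∧ ¬en ∨ vld) ∨ req) ∧ ¬¬(en ∧ ¬en ∨ vld)
= ¬¬(en ∧ ¬en ∨ vld)   (absorption)
= en ∧ ¬en ∨ vld   (double negation)
= vld   (complement / identity)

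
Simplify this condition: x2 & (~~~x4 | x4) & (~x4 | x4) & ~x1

x2 & ~x1

x2 & (~~~x4 | x4) & (~x4 | x4) & ~x1
= x2 & (~~~x4 | x4) & ~x1
= x2 & (~x4 | x4) & ~x1
= x2 & ~x1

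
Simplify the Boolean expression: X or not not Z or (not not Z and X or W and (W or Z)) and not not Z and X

X or not not Z or (not not Z and X or W and (W or Z)) and not not Z and X
= X or not not Z or (not not Z and X or W) and not not Z and X   [absorption]
= X or not not Z or not not Z and X   [absorption]
= X or not not Z   [absorption]
= X or Z   [double negation]

X or Z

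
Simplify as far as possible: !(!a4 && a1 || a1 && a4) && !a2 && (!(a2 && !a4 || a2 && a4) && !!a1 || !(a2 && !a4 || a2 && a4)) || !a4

!(!a4 && a1 || a1 && a4) && !a2 && (!(a2 && !a4 || a2 && a4) && !!a1 || !(a2 && !a4 || a2 && a4)) || !a4
= !a1 && !a2 && (!(a2 && !a4 || a2 && a4) && !!a1 || !(a2 && !a4 || a2 && a4)) || !a4   (distribution)
= !a1 && !a2 && (!(a2 && !a4 || a2 && a4) && a1 || !(a2 && !a4 || a2 && a4)) || !a4   (double negation)
= !a1 && !a2 && !(a2 && !a4 || a2 && a4) || !a4   (absorption)
= !a1 && !a2 && !a2 || !a4   (distribution)
= !a1 && !a2 || !a4   (idempotence)

!a1 && !a2 || !a4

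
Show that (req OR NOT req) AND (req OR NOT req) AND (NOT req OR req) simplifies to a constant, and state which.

(req OR NOT req) AND (req OR NOT req) AND (NOT req OR req)
= (req OR NOT req) AND (NOT req OR req)
= NOT req OR req
= TRUE

TRUE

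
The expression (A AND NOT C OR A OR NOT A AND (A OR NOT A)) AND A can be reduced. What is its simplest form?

A

(A AND NOT C OR A OR NOT A AND (A OR NOT A)) AND A
= (A OR NOT A AND (A OR NOT A)) AND A   — absorption
= (A OR NOT A) AND A   — complement / identity
= A   — complement / identity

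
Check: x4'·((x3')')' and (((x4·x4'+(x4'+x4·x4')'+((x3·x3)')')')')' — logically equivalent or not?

E1: x4'·((x3')')'
    = x4'·x3'   (double negation)
E2: (((x4·x4'+(x4'+x4·x4')'+((x3·x3)')')')')'
    = (((x4·x4'+(x4')'+((x3·x3)')')')')'   (complement / identity)
    = ((((x4')'+((x3·x3)')')')')'   (complement / identity)
    = ((x4')'+((x3·x3)')')'   (double negation)
    = ((x4')'+(x3')')'   (idempotence)
    = x4'·x3'   (De Morgan)
Both reduce to x4'·x3', so they are equivalent.

Yes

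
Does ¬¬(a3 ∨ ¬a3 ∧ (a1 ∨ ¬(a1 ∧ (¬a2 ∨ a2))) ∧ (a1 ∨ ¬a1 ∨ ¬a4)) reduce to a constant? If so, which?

¬¬(a3 ∨ ¬a3 ∧ (a1 ∨ ¬(a1 ∧ (¬a2 ∨ a2))) ∧ (a1 ∨ ¬a1 ∨ ¬a4))
= ¬¬(a3 ∨ ¬a3 ∧ (a1 ∨ ¬a1) ∧ (a1 ∨ ¬a1 ∨ ¬a4))
= ¬¬(a3 ∨ ¬a3 ∧ (a1 ∨ ¬a1))
= ¬¬(a3 ∨ ¬a3)
= a3 ∨ ¬a3
= True

yes, True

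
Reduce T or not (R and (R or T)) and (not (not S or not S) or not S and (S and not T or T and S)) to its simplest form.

T or not R and S

T or not (R and (R or T)) and (not (not S or not S) or not S and (S and not T or T and S))
= T or not (R and (R or T)) and (S and S or not S and (S and not T or T and S))   — De Morgan
= T or not (R and (R or T)) and (S and S or not S and S)   — distribution
= T or not (R and (R or T)) and S   — distribution
= T or not R and S   — absorption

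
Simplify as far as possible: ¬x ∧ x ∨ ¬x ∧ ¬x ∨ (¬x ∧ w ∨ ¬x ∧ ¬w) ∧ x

¬x ∧ x ∨ ¬x ∧ ¬x ∨ (¬x ∧ w ∨ ¬x ∧ ¬w) ∧ x
= ¬x ∧ x ∨ ¬x ∧ ¬x ∨ ¬x ∧ x   (distribution)
= ¬x ∧ x ∨ ¬x   (distribution)
= ¬x   (complement / identity)

¬x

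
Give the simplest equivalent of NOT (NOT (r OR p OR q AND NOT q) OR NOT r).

NOT (NOT (r OR p OR q AND NOT q) OR NOT r)
= (r OR p OR q AND NOT q) AND r
= (r OR p) AND r
= r

r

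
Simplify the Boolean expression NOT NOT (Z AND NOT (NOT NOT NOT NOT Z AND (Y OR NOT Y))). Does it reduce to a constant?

FALSE

NOT NOT (Z AND NOT (NOT NOT NOT NOT Z AND (Y OR NOT Y)))
= NOT NOT (Z AND NOT (NOT NOT Z AND (Y OR NOT Y)))
= Z AND NOT (NOT NOT Z AND (Y OR NOT Y))
= Z AND NOT NOT NOT Z
= Z AND NOT Z
= FALSE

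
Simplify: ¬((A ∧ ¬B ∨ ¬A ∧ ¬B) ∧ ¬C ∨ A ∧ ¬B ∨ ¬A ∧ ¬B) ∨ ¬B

True

¬((A ∧ ¬B ∨ ¬A ∧ ¬B) ∧ ¬C ∨ A ∧ ¬B ∨ ¬A ∧ ¬B) ∨ ¬B
= ¬(A ∧ ¬B ∨ ¬A ∧ ¬B) ∨ ¬B   [absorption]
= ¬¬B ∨ ¬B   [distribution]
= B ∨ ¬B   [double negation]
= True   [complement]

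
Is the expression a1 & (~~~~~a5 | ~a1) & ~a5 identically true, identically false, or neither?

a1 & (~~~~~a5 | ~a1) & ~a5
= a1 & (~~~a5 | ~a1) & ~a5   (double negation)
= a1 & (~a5 | ~a1) & ~a5   (double negation)
= a1 & ~a5   (absorption)
This depends on a1, a5, so it is not a constant.

neither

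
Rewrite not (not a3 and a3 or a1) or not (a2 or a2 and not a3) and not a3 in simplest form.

not (not a3 and a3 or a1) or not (a2 or a2 and not a3) and not a3
= not (not a3 and a3 or a1) or not a2 and not a3
= not a1 or not a2 and not a3

not a1 or not a2 and not a3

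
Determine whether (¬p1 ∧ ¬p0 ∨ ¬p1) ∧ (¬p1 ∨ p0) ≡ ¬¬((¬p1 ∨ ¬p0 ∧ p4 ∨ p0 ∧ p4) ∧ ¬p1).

E1: (¬p1 ∧ ¬p0 ∨ ¬p1) ∧ (¬p1 ∨ p0)
    = ¬p1 ∧ (¬p1 ∨ p0)
    = ¬p1
E2: ¬¬((¬p1 ∨ ¬p0 ∧ p4 ∨ p0 ∧ p4) ∧ ¬p1)
    = ¬¬((¬p1 ∨ p4) ∧ ¬p1)
    = ¬¬¬p1
    = ¬p1
Both reduce to ¬p1, so they are equivalent.

Yes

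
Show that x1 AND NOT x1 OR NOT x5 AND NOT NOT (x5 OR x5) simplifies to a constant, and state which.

x1 AND NOT x1 OR NOT x5 AND NOT NOT (x5 OR x5)
= x1 AND NOT x1 OR NOT x5 AND (x5 OR x5)   [double negation]
= x1 AND NOT x1 OR NOT x5 AND x5   [idempotence]
= NOT x5 AND x5   [complement / identity]
= FALSE   [complement]

FALSE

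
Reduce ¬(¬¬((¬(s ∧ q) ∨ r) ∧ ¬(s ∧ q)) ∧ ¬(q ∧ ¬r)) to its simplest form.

¬(¬¬((¬(s ∧ q) ∨ r) ∧ ¬(s ∧ q)) ∧ ¬(q ∧ ¬r))
= ¬(¬¬¬(s ∧ q) ∧ ¬(q ∧ ¬r))   [absorption]
= ¬(¬(s ∧ q) ∧ ¬(q ∧ ¬r))   [double negation]
= s ∧ q ∨ q ∧ ¬r   [De Morgan]
= q ∧ (s ∨ ¬r)   [distribution]

q ∧ (s ∨ ¬r)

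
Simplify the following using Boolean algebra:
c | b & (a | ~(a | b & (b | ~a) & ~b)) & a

c | b & (a | ~(a | b & (b | ~a) & ~b)) & a
= c | b & (a | ~(a | b & ~b)) & a   [absorption]
= c | b & (a | ~a) & a   [complement / identity]
= c | b & a   [complement / identity]

c | b & a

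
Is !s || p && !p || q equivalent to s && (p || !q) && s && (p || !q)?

No

E1: !s || p && !p || q
    = !s || q
E2: s && (p || !q) && s && (p || !q)
    = s && (p || !q)
These differ: at p=0, q=1, s=0, E1 = 1 but E2 = 0.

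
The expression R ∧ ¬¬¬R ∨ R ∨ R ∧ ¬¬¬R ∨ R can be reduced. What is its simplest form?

R

R ∧ ¬¬¬R ∨ R ∨ R ∧ ¬¬¬R ∨ R
= R ∧ ¬¬¬R ∨ R   [idempotence]
= R ∧ ¬R ∨ R   [double negation]
= R   [complement / identity]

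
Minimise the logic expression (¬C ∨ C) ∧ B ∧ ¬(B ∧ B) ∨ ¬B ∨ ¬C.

¬B ∨ ¬C

(¬C ∨ C) ∧ B ∧ ¬(B ∧ B) ∨ ¬B ∨ ¬C
= (¬C ∨ C) ∧ B ∧ ¬B ∨ ¬B ∨ ¬C
= B ∧ ¬B ∨ ¬B ∨ ¬C
= ¬B ∨ ¬C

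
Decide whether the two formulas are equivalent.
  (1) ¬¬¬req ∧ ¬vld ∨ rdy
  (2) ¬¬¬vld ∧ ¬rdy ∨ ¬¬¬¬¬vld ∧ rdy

No

E1: ¬¬¬req ∧ ¬vld ∨ rdy
    = ¬req ∧ ¬vld ∨ rdy   — double negation
E2: ¬¬¬vld ∧ ¬rdy ∨ ¬¬¬¬¬vld ∧ rdy
    = ¬¬¬vld ∧ ¬rdy ∨ ¬¬¬vld ∧ rdy   — double negation
    = ¬¬¬vld   — distribution
    = ¬vld   — double negation
These differ: at rdy=1, req=0, vld=1, E1 = 1 but E2 = 0.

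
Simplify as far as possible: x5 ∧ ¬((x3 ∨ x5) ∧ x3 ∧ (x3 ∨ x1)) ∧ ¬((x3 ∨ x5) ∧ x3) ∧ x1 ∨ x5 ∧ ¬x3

x5 ∧ ¬((x3 ∨ x5) ∧ x3 ∧ (x3 ∨ x1)) ∧ ¬((x3 ∨ x5) ∧ x3) ∧ x1 ∨ x5 ∧ ¬x3
= x5 ∧ ¬((x3 ∨ x5) ∧ x3) ∧ ¬((x3 ∨ x5) ∧ x3) ∧ x1 ∨ x5 ∧ ¬x3   — absorption
= x5 ∧ ¬((x3 ∨ x5) ∧ x3) ∧ x1 ∨ x5 ∧ ¬x3   — idempotence
= x5 ∧ ¬x3 ∧ x1 ∨ x5 ∧ ¬x3   — absorption
= x5 ∧ ¬x3   — absorption

x5 ∧ ¬x3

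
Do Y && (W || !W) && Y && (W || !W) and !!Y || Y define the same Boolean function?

Yes

E1: Y && (W || !W) && Y && (W || !W)
    = Y && (W || !W)   (idempotence)
    = Y   (complement / identity)
E2: !!Y || Y
    = Y || Y   (double negation)
    = Y   (idempotence)
Both reduce to Y, so they are equivalent.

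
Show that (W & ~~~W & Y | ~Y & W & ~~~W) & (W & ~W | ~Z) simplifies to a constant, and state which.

0

(W & ~~~W & Y | ~Y & W & ~~~W) & (W & ~W | ~Z)
= W & ~~~W & (W & ~W | ~Z)   (distribution)
= W & ~W & (W & ~W | ~Z)   (double negation)
= W & ~W   (absorption)
= 0   (complement)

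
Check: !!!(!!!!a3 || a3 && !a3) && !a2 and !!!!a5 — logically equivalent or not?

E1: !!!(!!!!a3 || a3 && !a3) && !a2
    = !!!!!!!a3 && !a2   (complement / identity)
    = !!!!!a3 && !a2   (double negation)
    = !!!a3 && !a2   (double negation)
    = !a3 && !a2   (double negation)
E2: !!!!a5
    = !!a5   (double negation)
    = a5   (double negation)
These differ: at a2=1, a3=0, a5=1, E1 = 0 but E2 = 1.

No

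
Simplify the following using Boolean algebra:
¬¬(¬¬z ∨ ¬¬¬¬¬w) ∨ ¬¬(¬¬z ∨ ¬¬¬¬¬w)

¬¬(¬¬z ∨ ¬¬¬¬¬w) ∨ ¬¬(¬¬z ∨ ¬¬¬¬¬w)
= ¬¬(¬¬z ∨ ¬¬¬¬¬w)   [idempotence]
= ¬(¬z ∧ ¬¬¬¬w)   [De Morgan]
= z ∨ ¬¬¬w   [De Morgan]
= z ∨ ¬w   [double negation]

z ∨ ¬w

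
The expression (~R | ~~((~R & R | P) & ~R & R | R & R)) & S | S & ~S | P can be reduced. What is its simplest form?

S | P

(~R | ~~((~R & R | P) & ~R & R | R & R)) & S | S & ~S | P
= (~R | ~~((~R & R | P) & ~R & R | R & R)) & S | P
= (~R | (~R & R | P) & ~R & R | R & R) & S | P
= (~R | ~R & R | R & R) & S | P
= (~R | R) & S | P
= S | P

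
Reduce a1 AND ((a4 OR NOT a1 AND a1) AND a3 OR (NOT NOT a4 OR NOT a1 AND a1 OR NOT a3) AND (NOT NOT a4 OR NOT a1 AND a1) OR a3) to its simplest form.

a1 AND ((a4 OR NOT a1 AND a1) AND a3 OR (NOT NOT a4 OR NOT a1 AND a1 OR NOT a3) AND (NOT NOT a4 OR NOT a1 AND a1) OR a3)
= a1 AND ((a4 OR NOT a1 AND a1) AND a3 OR NOT NOT a4 OR NOT a1 AND a1 OR a3)   [absorption]
= a1 AND ((a4 OR NOT a1 AND a1) AND a3 OR a4 OR NOT a1 AND a1 OR a3)   [double negation]
= a1 AND (a4 OR NOT a1 AND a1 OR a3)   [absorption]
= a1 AND (a4 OR a3)   [complement / identity]

a1 AND (a4 OR a3)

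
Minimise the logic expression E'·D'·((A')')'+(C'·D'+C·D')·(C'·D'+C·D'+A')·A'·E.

E'·D'·((A')')'+(C'·D'+C·D')·(C'·D'+C·D'+A')·A'·E
= E'·D'·((A')')'+(C'·D'+C·D')·A'·E
= E'·D'·((A')')'+D'·A'·E
= E'·D'·A'+D'·A'·E
= D'·A'

D'·A'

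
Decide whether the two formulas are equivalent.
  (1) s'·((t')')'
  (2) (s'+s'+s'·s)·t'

E1: s'·((t')')'
    = s'·t'   — double negation
E2: (s'+s'+s'·s)·t'
    = (s'+s')·t'   — complement / identity
    = s'·t'   — idempotence
Both reduce to s'·t', so they are equivalent.

Yes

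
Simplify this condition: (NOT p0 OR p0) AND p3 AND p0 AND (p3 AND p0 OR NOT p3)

(NOT p0 OR p0) AND p3 AND p0 AND (p3 AND p0 OR NOT p3)
= (NOT p0 OR p0) AND p3 AND p0   (absorption)
= p3 AND p0   (complement / identity)

p3 AND p0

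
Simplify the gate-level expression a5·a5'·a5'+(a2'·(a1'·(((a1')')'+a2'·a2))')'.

a5·a5'·a5'+(a2'·(a1'·(((a1')')'+a2'·a2))')'
= a5·a5'·a5'+(a2'·(a1'·((a1')')')')'   (complement / identity)
= a5·a5'+(a2'·(a1'·((a1')')')')'   (idempotence)
= a5·a5'+a2+a1'·((a1')')'   (De Morgan)
= a2+a1'·((a1')')'   (complement / identity)
= a2+a1'·a1'   (double negation)
= a2+a1'   (idempotence)

a2+a1'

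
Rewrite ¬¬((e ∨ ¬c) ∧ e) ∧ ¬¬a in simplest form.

e ∧ a

¬¬((e ∨ ¬c) ∧ e) ∧ ¬¬a
= ¬¬((e ∨ ¬c) ∧ e) ∧ a   — double negation
= ¬¬e ∧ a   — absorption
= e ∧ a   — double negation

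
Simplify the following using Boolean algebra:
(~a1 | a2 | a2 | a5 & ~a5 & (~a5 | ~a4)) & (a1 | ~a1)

~a1 | a2

(~a1 | a2 | a2 | a5 & ~a5 & (~a5 | ~a4)) & (a1 | ~a1)
= (~a1 | a2 | a2 | a5 & ~a5) & (a1 | ~a1)   (absorption)
= (~a1 | a2 | a2) & (a1 | ~a1)   (complement / identity)
= ~a1 | a2 | a2   (complement / identity)
= ~a1 | a2   (idempotence)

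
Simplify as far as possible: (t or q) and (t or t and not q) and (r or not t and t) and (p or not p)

t and r

(t or q) and (t or t and not q) and (r or not t and t) and (p or not p)
= (t or q) and t and (r or not t and t) and (p or not p)   (absorption)
= (t or q) and t and (r or not t and t)   (complement / identity)
= (t or q) and t and r   (complement / identity)
= t and r   (absorption)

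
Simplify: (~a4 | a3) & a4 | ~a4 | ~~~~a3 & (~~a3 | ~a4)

(~a4 | a3) & a4 | ~a4 | ~~~~a3 & (~~a3 | ~a4)
= (~a4 | a3) & a4 | ~a4 | ~~a3 & (~~a3 | ~a4)
= (~a4 | a3) & a4 | ~a4 | ~~a3
= (~a4 | a3) & a4 | ~a4 | a3
= ~a4 | a3

~a4 | a3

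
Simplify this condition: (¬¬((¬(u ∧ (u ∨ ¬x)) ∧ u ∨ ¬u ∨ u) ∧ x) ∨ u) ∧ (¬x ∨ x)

x ∨ u

(¬¬((¬(u ∧ (u ∨ ¬x)) ∧ u ∨ ¬u ∨ u) ∧ x) ∨ u) ∧ (¬x ∨ x)
= (¬¬((¬u ∧ u ∨ ¬u ∨ u) ∧ x) ∨ u) ∧ (¬x ∨ x)   [absorption]
= ¬¬((¬u ∧ u ∨ ¬u ∨ u) ∧ x) ∨ u   [complement / identity]
= (¬u ∧ u ∨ ¬u ∨ u) ∧ x ∨ u   [double negation]
= (¬u ∨ u) ∧ x ∨ u   [complement / identity]
= x ∨ u   [complement / identity]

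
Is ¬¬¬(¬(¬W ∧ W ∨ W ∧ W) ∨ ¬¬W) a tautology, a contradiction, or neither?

contradiction

¬¬¬(¬(¬W ∧ W ∨ W ∧ W) ∨ ¬¬W)
= ¬(¬(¬W ∧ W ∨ W ∧ W) ∨ ¬¬W)   — double negation
= ¬(¬W ∨ ¬¬W)   — distribution
= W ∧ ¬W   — De Morgan
= False   — complement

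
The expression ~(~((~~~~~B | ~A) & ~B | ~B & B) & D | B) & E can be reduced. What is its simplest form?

~(~((~~~~~B | ~A) & ~B | ~B & B) & D | B) & E
= ~(~((~~~~~B | ~A) & ~B) & D | B) & E   (complement / identity)
= ~(~((~~~B | ~A) & ~B) & D | B) & E   (double negation)
= ~(~((~B | ~A) & ~B) & D | B) & E   (double negation)
= ~(~~B & D | B) & E   (absorption)
= ~(B & D | B) & E   (double negation)
= ~B & E   (absorption)

~B & E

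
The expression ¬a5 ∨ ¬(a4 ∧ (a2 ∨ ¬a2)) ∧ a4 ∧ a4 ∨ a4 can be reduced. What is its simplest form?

¬a5 ∨ a4

¬a5 ∨ ¬(a4 ∧ (a2 ∨ ¬a2)) ∧ a4 ∧ a4 ∨ a4
= ¬a5 ∨ ¬a4 ∧ a4 ∧ a4 ∨ a4
= ¬a5 ∨ ¬a4 ∧ a4 ∨ a4
= ¬a5 ∨ a4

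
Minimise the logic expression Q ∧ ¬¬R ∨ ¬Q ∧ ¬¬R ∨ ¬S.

Q ∧ ¬¬R ∨ ¬Q ∧ ¬¬R ∨ ¬S
= ¬¬R ∨ ¬S   [distribution]
= R ∨ ¬S   [double negation]

R ∨ ¬S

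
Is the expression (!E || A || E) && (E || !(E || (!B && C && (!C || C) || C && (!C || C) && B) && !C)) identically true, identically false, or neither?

identically true

(!E || A || E) && (E || !(E || (!B && C && (!C || C) || C && (!C || C) && B) && !C))
= (!E || A || E) && (E || !(E || C && (!C || C) && !C))
= (!E || A || E) && (E || !(E || C && !C))
= (!E || A) && !(E || C && !C) || E
= (!E || A) && !E || E
= !E || E
= true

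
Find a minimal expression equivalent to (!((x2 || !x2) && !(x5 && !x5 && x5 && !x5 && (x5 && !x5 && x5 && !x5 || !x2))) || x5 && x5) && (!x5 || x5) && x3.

(!((x2 || !x2) && !(x5 && !x5 && x5 && !x5 && (x5 && !x5 && x5 && !x5 || !x2))) || x5 && x5) && (!x5 || x5) && x3
= (!((x2 || !x2) && !(x5 && !x5 && x5 && !x5)) || x5 && x5) && (!x5 || x5) && x3   (absorption)
= (!!(x5 && !x5 && x5 && !x5) || x5 && x5) && (!x5 || x5) && x3   (complement / identity)
= (!!(x5 && !x5) || x5 && x5) && (!x5 || x5) && x3   (idempotence)
= (x5 && !x5 || x5 && x5) && (!x5 || x5) && x3   (double negation)
= x5 && (!x5 || x5) && x3   (distribution)
= x5 && x3   (complement / identity)

x5 && x3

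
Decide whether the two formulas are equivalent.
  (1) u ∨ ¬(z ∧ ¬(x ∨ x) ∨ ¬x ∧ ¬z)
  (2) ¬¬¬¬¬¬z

E1: u ∨ ¬(z ∧ ¬(x ∨ x) ∨ ¬x ∧ ¬z)
    = u ∨ ¬(z ∧ ¬x ∨ ¬x ∧ ¬z)   [idempotence]
    = u ∨ ¬¬x   [distribution]
    = u ∨ x   [double negation]
E2: ¬¬¬¬¬¬z
    = ¬¬¬¬z   [double negation]
    = ¬¬z   [double negation]
    = z   [double negation]
These differ: at u=1, x=0, z=0, E1 = 1 but E2 = 0.

No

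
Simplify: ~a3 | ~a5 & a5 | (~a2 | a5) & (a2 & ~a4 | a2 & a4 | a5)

~a3 | a5

~a3 | ~a5 & a5 | (~a2 | a5) & (a2 & ~a4 | a2 & a4 | a5)
= ~a3 | ~a5 & a5 | a5 | ~a2 & (a2 & ~a4 | a2 & a4)   [distribution]
= ~a3 | a5 | ~a2 & (a2 & ~a4 | a2 & a4)   [complement / identity]
= ~a3 | a5 | ~a2 & a2   [distribution]
= ~a3 | a5   [complement / identity]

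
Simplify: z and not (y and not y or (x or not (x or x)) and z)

False

z and not (y and not y or (x or not (x or x)) and z)
= z and not ((x or not (x or x)) and z)   [complement / identity]
= z and not ((x or not x) and z)   [idempotence]
= z and not z   [complement / identity]
= False   [complement]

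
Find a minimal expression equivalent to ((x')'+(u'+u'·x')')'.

x'·u'

((x')'+(u'+u'·x')')'
= ((x')'+(u')')'   [absorption]
= x'·u'   [De Morgan]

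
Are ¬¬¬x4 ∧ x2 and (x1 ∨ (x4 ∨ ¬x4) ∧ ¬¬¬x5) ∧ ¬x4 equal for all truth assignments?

E1: ¬¬¬x4 ∧ x2
    = ¬x4 ∧ x2
E2: (x1 ∨ (x4 ∨ ¬x4) ∧ ¬¬¬x5) ∧ ¬x4
    = (x1 ∨ (x4 ∨ ¬x4) ∧ ¬x5) ∧ ¬x4
    = (x1 ∨ ¬x5) ∧ ¬x4
These differ: at x1=1, x2=0, x4=0, x5=0, E1 = 0 but E2 = 1.

No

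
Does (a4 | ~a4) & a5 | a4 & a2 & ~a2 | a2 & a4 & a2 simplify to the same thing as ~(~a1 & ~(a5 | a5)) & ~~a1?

No

E1: (a4 | ~a4) & a5 | a4 & a2 & ~a2 | a2 & a4 & a2
    = (a4 | ~a4) & a5 | a4 & a2   (distribution)
    = a5 | a4 & a2   (complement / identity)
E2: ~(~a1 & ~(a5 | a5)) & ~~a1
    = (a1 | a5 | a5) & ~~a1   (De Morgan)
    = (a1 | a5 | a5) & a1   (double negation)
    = (a1 | a5) & a1   (idempotence)
    = a1   (absorption)
These differ: at a1=1, a2=0, a4=0, a5=0, E1 = 0 but E2 = 1.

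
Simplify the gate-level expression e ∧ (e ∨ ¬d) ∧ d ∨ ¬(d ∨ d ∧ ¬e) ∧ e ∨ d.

e ∧ (e ∨ ¬d) ∧ d ∨ ¬(d ∨ d ∧ ¬e) ∧ e ∨ d
= e ∧ d ∨ ¬(d ∨ d ∧ ¬e) ∧ e ∨ d
= e ∧ d ∨ ¬d ∧ e ∨ d
= e ∨ d

e ∨ d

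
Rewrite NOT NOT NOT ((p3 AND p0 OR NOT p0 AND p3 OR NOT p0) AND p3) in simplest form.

NOT p3

NOT NOT NOT ((p3 AND p0 OR NOT p0 AND p3 OR NOT p0) AND p3)
= NOT NOT NOT ((p3 OR NOT p0) AND p3)   [distribution]
= NOT NOT NOT p3   [absorption]
= NOT p3   [double negation]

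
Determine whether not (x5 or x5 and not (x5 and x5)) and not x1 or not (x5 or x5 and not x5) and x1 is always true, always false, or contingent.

contingent

not (x5 or x5 and not (x5 and x5)) and not x1 or not (x5 or x5 and not x5) and x1
= not (x5 or x5 and not x5) and not x1 or not (x5 or x5 and not x5) and x1   [idempotence]
= not (x5 or x5 and not x5)   [distribution]
= not x5   [complement / identity]
This depends on x5, so it is not a constant.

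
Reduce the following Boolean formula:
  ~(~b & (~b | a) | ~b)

~(~b & (~b | a) | ~b)
= ~(~b | ~b)   (absorption)
= b & b   (De Morgan)
= b   (idempotence)

b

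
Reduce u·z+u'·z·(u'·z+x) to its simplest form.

u·z+u'·z·(u'·z+x)
= u·z+u'·z   — absorption
= z   — distribution

z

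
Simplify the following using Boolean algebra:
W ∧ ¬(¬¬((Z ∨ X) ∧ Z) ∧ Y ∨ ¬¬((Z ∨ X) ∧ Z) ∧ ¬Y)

W ∧ ¬(¬¬((Z ∨ X) ∧ Z) ∧ Y ∨ ¬¬((Z ∨ X) ∧ Z) ∧ ¬Y)
= W ∧ ¬¬¬((Z ∨ X) ∧ Z)   [distribution]
= W ∧ ¬¬¬Z   [absorption]
= W ∧ ¬Z   [double negation]

W ∧ ¬Z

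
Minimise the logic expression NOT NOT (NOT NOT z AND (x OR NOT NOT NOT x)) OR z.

z

NOT NOT (NOT NOT z AND (x OR NOT NOT NOT x)) OR z
= NOT NOT (NOT NOT z AND (x OR NOT x)) OR z   (double negation)
= NOT NOT NOT NOT z OR z   (complement / identity)
= NOT NOT z OR z   (double negation)
= z OR z   (double negation)
= z   (idempotence)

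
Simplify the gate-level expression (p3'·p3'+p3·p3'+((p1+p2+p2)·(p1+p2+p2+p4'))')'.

p3·(p1+p2)

(p3'·p3'+p3·p3'+((p1+p2+p2)·(p1+p2+p2+p4'))')'
= (p3'·p3'+p3·p3'+(p1+p2+p2)')'   [absorption]
= (p3'+(p1+p2+p2)')'   [distribution]
= (p3'+(p1+p2)')'   [idempotence]
= p3·(p1+p2)   [De Morgan]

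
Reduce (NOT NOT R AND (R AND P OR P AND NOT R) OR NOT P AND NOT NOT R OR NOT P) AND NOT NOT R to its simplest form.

(NOT NOT R AND (R AND P OR P AND NOT R) OR NOT P AND NOT NOT R OR NOT P) AND NOT NOT R
= (NOT NOT R AND P OR NOT P AND NOT NOT R OR NOT P) AND NOT NOT R   — distribution
= (NOT NOT R OR NOT P) AND NOT NOT R   — distribution
= (R OR NOT P) AND NOT NOT R   — double negation
= (R OR NOT P) AND R   — double negation
= R   — absorption

R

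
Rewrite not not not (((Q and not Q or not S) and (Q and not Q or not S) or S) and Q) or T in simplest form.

not Q or T

not not not (((Q and not Q or not S) and (Q and not Q or not S) or S) and Q) or T
= not not not ((Q and not Q or not S or S) and Q) or T
= not not not ((not S or S) and Q) or T
= not not not Q or T
= not Q or T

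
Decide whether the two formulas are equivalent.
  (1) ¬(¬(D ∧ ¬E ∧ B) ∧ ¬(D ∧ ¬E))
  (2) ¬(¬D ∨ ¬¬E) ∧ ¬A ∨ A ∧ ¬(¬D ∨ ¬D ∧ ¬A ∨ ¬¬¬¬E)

Yes

E1: ¬(¬(D ∧ ¬E ∧ B) ∧ ¬(D ∧ ¬E))
    = D ∧ ¬E ∧ B ∨ D ∧ ¬E   [De Morgan]
    = D ∧ ¬E   [absorption]
E2: ¬(¬D ∨ ¬¬E) ∧ ¬A ∨ A ∧ ¬(¬D ∨ ¬D ∧ ¬A ∨ ¬¬¬¬E)
    = ¬(¬D ∨ ¬¬E) ∧ ¬A ∨ A ∧ ¬(¬D ∨ ¬D ∧ ¬A ∨ ¬¬E)   [double negation]
    = ¬(¬D ∨ ¬¬E) ∧ ¬A ∨ A ∧ ¬(¬D ∨ ¬¬E)   [absorption]
    = ¬(¬D ∨ ¬¬E)   [distribution]
    = D ∧ ¬E   [De Morgan]
Both reduce to D ∧ ¬E, so they are equivalent.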